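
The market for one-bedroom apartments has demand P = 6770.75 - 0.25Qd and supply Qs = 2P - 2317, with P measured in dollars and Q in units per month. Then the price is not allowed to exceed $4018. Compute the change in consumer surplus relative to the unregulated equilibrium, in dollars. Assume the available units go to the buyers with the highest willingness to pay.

Rearranging demand gives Qd = 27083 - 4P. Equilibrium: 27083 - 4P = 2P - 2317, so 29400 = 6P and P* = 4900, Q* = 7483.
The ceiling of 4018 is below the equilibrium price 4900, so it binds.
At P = 4018: Qd = 27083 - 4·4018 = 11011 and Qs = 2·4018 - 2317 = 5719.
Consumer surplus without the control is ½ · (6770.75 - 4900) · 7483 = 6999411.125.
With the ceiling, 5719 units are sold at 4018 (assume they go to the highest-value buyers). The demand price at Q = 5719 is 5341, so CS = ½ · [(6770.75 - 4018) + (5341 - 4018)] · 5719 = 11654607.125.
Change in consumer surplus = 11654607.125 - 6999411.125 = 4655196.

4655196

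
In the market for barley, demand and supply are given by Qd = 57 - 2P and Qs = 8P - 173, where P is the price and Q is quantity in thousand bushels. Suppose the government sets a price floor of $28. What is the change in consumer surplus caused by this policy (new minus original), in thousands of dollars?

-30

Setting quantity demanded equal to quantity supplied, 57 - 2P = 8P - 173, gives P* = 23 and Q* = 11.
The floor of 28 is above the equilibrium price 23, so it binds.
At P = 28: Qd = 57 - 2·28 = 1 and Qs = 8·28 - 173 = 51.
Consumer surplus without the control is ½ · (28.5 - 23) · 11 = 30.25.
With the floor, consumers buy 1 units at 28, so CS = ½ · (28.5 - 28) · 1 = 0.25.
Change in consumer surplus = 0.25 - 30.25 = -30.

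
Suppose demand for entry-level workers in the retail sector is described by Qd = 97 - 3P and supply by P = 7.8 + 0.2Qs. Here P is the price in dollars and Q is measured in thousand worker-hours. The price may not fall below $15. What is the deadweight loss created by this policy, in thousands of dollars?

0

Rearranging supply gives Qs = 5P - 39. In a free market, 97 - 3P = 5P - 39 gives the equilibrium P* = 17, Q* = 46.
Since 15 is below P* = 17, the floor does not bind and the free-market outcome prevails.
Since the control does not bind, no trades are prevented and deadweight loss is zero.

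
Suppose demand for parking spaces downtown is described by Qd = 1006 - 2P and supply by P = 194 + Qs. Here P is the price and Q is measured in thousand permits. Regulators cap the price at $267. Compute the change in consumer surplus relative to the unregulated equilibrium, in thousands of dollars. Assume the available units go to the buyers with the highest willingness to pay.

Rearranging supply gives Qs = P - 194. Setting quantity demanded equal to quantity supplied, 1006 - 2P = P - 194, gives P* = 400 and Q* = 206.
The ceiling of 267 is below the equilibrium price 400, so it binds.
At P = 267: Qd = 1006 - 2·267 = 472 and Qs = 267 - 194 = 73.
Consumer surplus without the control is ½ · (503 - 400) · 206 = 10609.
With the ceiling, 73 units are sold at 267 (assume they go to the highest-value buyers). The demand price at Q = 73 is 466.5, so CS = ½ · [(503 - 267) + (466.5 - 267)] · 73 = 15895.75.
Change in consumer surplus = 15895.75 - 10609 = 5286.75.

5286.75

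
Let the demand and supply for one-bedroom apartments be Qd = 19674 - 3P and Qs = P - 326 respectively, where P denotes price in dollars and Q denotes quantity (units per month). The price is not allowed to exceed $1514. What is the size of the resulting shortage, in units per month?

13944

In a free market, 19674 - 3P = P - 326 gives the equilibrium P* = 5000, Q* = 4674.
Since 1514 < 5000, the ceiling is binding.
At P = 1514: Qd = 19674 - 3·1514 = 15132 and Qs = 1514 - 326 = 1188.
Shortage = Qd - Qs = 15132 - 1188 = 13944.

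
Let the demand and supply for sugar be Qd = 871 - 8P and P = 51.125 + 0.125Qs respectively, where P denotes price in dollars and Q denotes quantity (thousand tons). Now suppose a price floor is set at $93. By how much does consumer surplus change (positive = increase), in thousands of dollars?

-2327

Rearranging supply gives Qs = 8P - 409. Equilibrium: 871 - 8P = 8P - 409, so 1280 = 16P and P* = 80, Q* = 231.
Since 93 > 80, the floor is binding.
At P = 93: Qd = 871 - 8·93 = 127 and Qs = 8·93 - 409 = 335.
Consumer surplus without the control is ½ · (108.875 - 80) · 231 = 3335.0625.
With the floor, consumers buy 127 units at 93, so CS = ½ · (108.875 - 93) · 127 = 1008.0625.
Change in consumer surplus = 1008.0625 - 3335.0625 = -2327.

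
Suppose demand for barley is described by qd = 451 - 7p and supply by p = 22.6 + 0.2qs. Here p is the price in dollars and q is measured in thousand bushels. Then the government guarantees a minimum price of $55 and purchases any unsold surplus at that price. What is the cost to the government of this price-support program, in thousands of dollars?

Rearranging supply gives qs = 5p - 113. Without the control the market clears where 451 - 7p = 5p - 113, i.e. p* = 47 and q* = 122.
Since 55 > 47, the floor is binding.
At p = 55: qd = 451 - 7·55 = 66 and qs = 5·55 - 113 = 162.
Surplus = qs - qd = 96.
Government expenditure = surplus × support price = 96 × 55 = 5280.

5280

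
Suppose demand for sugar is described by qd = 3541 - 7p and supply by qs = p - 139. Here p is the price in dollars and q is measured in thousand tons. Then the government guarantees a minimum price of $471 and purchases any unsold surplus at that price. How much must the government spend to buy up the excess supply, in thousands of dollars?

Equilibrium: 3541 - 7p = p - 139, so 3680 = 8p and p* = 460, q* = 321.
Because the floor (471) lies above the market-clearing price, it is binding.
At p = 471: qd = 3541 - 7·471 = 244 and qs = 471 - 139 = 332.
Surplus = qs - qd = 88.
Government expenditure = surplus × support price = 88 × 471 = 41448.

41448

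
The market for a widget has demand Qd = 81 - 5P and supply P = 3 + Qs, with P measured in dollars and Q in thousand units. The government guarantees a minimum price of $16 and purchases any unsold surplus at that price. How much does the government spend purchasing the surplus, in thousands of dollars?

Rearranging supply gives Qs = P - 3. In a free market, 81 - 5P = P - 3 gives the equilibrium P* = 14, Q* = 11.
Since 16 > 14, the floor is binding.
At P = 16: Qd = 81 - 5·16 = 1 and Qs = 16 - 3 = 13.
Surplus = Qs - Qd = 12.
Government expenditure = surplus × support price = 12 × 16 = 192.

192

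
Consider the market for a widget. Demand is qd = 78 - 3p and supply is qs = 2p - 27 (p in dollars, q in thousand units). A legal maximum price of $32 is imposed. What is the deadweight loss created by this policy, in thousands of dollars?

0

Setting quantity demanded equal to quantity supplied, 78 - 3p = 2p - 27, gives p* = 21 and q* = 15.
Since 32 is above p* = 21, the ceiling does not bind and the free-market outcome prevails.
Since the control does not bind, no trades are prevented and deadweight loss is zero.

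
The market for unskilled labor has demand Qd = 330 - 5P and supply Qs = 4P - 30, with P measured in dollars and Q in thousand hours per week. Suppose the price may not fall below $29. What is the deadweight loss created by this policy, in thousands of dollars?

In a free market, 330 - 5P = 4P - 30 gives the equilibrium P* = 40, Q* = 130.
The floor of 29 is below the equilibrium price 40, so it is not binding; the market clears at P* = 40, Q* = 130.
Since the control does not bind, no trades are prevented and deadweight loss is zero.

0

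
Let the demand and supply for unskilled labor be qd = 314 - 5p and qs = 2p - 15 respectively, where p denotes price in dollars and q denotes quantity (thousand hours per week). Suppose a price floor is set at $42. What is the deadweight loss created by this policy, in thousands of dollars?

Setting quantity demanded equal to quantity supplied, 314 - 5p = 2p - 15, gives p* = 47 and q* = 79.
The floor of 42 is below the equilibrium price 47, so it is not binding; the market clears at p* = 47, q* = 79.
Since the control does not bind, no trades are prevented and deadweight loss is zero.

0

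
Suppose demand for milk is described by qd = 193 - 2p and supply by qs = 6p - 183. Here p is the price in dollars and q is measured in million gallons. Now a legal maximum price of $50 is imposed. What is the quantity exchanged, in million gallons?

99

Setting quantity demanded equal to quantity supplied, 193 - 2p = 6p - 183, gives p* = 47 and q* = 99.
The ceiling of 50 is above the equilibrium price 47, so it is not binding; the market clears at p* = 47, q* = 99.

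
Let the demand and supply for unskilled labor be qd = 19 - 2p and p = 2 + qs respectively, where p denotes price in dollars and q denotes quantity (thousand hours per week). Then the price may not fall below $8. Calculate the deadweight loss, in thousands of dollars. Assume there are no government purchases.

3

Rearranging supply gives qs = p - 2. Setting quantity demanded equal to quantity supplied, 19 - 2p = p - 2, gives p* = 7 and q* = 5.
Since 8 > 7, the floor is binding.
At p = 8: qd = 19 - 2·8 = 3 and qs = 8 - 2 = 6.
Quantity traded falls to 3. At q = 3 the demand price is (19 - 3)/2 = 8 and the supply price is 2 + 3 = 5.
Deadweight loss = ½ · (8 - 5) · (5 - 3) = ½ · 3 · 2 = 3.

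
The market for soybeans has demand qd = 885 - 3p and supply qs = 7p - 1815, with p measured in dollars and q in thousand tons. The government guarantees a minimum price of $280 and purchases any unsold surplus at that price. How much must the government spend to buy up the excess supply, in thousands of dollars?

Setting quantity demanded equal to quantity supplied, 885 - 3p = 7p - 1815, gives p* = 270 and q* = 75.
Because the floor (280) lies above the market-clearing price, it is binding.
At p = 280: qd = 885 - 3·280 = 45 and qs = 7·280 - 1815 = 145.
Surplus = qs - qd = 100.
Government expenditure = surplus × support price = 100 × 280 = 28000.

28000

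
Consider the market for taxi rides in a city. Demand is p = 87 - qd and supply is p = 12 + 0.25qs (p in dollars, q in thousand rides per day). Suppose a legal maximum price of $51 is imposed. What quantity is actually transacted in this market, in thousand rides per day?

60

Rearranging demand gives qd = 87 - p; rearranging supply gives qs = 4p - 48. Without the control the market clears where 87 - p = 4p - 48, i.e. p* = 27 and q* = 60.
Since 51 is above p* = 27, the ceiling does not bind and the free-market outcome prevails.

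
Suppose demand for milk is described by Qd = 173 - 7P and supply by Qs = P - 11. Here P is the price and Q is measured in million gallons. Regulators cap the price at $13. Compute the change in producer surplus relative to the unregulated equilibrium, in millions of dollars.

-70

Setting quantity demanded equal to quantity supplied, 173 - 7P = P - 11, gives P* = 23 and Q* = 12.
Because the ceiling (13) lies below the market-clearing price, it is binding.
At P = 13: Qd = 173 - 7·13 = 82 and Qs = 13 - 11 = 2.
Producer surplus without the control is ½ · (23 - 11) · 12 = 72.
With the ceiling, producers sell 2 units at 13, so PS = ½ · (13 - 11) · 2 = 2.
Change in producer surplus = 2 - 72 = -70.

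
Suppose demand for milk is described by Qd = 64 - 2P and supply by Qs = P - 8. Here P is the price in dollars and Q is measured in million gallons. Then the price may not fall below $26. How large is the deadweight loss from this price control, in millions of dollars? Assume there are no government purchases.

Setting quantity demanded equal to quantity supplied, 64 - 2P = P - 8, gives P* = 24 and Q* = 16.
Since 26 > 24, the floor is binding.
At P = 26: Qd = 64 - 2·26 = 12 and Qs = 26 - 8 = 18.
Quantity traded falls to 12. At Q = 12 the demand price is (64 - 12)/2 = 26 and the supply price is 8 + 12 = 20.
Deadweight loss = ½ · (26 - 20) · (16 - 12) = ½ · 6 · 4 = 12.

12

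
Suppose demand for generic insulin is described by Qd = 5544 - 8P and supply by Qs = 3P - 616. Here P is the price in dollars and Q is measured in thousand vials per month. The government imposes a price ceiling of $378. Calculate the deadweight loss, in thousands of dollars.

68318.25

Setting quantity demanded equal to quantity supplied, 5544 - 8P = 3P - 616, gives P* = 560 and Q* = 1064.
Since 378 < 560, the ceiling is binding.
At P = 378: Qd = 5544 - 8·378 = 2520 and Qs = 3·378 - 616 = 518.
Quantity traded falls to 518. At Q = 518 the demand price is (5544 - 518)/8 = 628.25 and the supply price is (616 + 518)/3 = 378.
Deadweight loss = ½ · (628.25 - 378) · (1064 - 518) = ½ · 250.25 · 546 = 68318.25.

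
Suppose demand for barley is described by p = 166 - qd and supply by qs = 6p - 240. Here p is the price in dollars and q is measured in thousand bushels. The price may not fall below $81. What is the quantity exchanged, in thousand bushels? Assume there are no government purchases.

85

Rearranging demand gives qd = 166 - p. Without the control the market clears where 166 - p = 6p - 240, i.e. p* = 58 and q* = 108.
Since 81 > 58, the floor is binding.
At p = 81: qd = 166 - 81 = 85 and qs = 6·81 - 240 = 246.
The quantity actually transacted is the short side, demand: 85.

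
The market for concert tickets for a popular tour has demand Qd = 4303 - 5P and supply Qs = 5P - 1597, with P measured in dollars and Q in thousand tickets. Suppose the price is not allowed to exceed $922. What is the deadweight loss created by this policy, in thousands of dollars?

In a free market, 4303 - 5P = 5P - 1597 gives the equilibrium P* = 590, Q* = 1353.
The ceiling of 922 is above the equilibrium price 590, so it is not binding; the market clears at P* = 590, Q* = 1353.
Since the control does not bind, no trades are prevented and deadweight loss is zero.

0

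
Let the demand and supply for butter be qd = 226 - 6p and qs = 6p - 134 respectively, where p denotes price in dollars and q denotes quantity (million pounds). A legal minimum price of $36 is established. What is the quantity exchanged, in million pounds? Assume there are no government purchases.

In a free market, 226 - 6p = 6p - 134 gives the equilibrium p* = 30, q* = 46.
Since 36 > 30, the floor is binding.
At p = 36: qd = 226 - 6·36 = 10 and qs = 6·36 - 134 = 82.
The quantity actually transacted is the short side, demand: 10.

10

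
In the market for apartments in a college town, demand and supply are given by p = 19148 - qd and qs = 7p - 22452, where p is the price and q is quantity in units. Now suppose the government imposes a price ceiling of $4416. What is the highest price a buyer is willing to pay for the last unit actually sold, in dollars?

10688

Rearranging demand gives qd = 19148 - p. Equilibrium: 19148 - p = 7p - 22452, so 41600 = 8p and p* = 5200, q* = 13948.
Because the ceiling (4416) lies below the market-clearing price, it is binding.
At p = 4416: qd = 19148 - 4416 = 14732 and qs = 7·4416 - 22452 = 8460.
Only 8460 units reach the market. On the demand curve, the marginal buyer's willingness to pay at q = 8460 is (19148 - 8460) = 10688.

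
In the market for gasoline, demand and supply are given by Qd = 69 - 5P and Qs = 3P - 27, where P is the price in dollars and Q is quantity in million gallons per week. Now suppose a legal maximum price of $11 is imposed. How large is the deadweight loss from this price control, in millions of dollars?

2.4

In a free market, 69 - 5P = 3P - 27 gives the equilibrium P* = 12, Q* = 9.
The ceiling of 11 is below the equilibrium price 12, so it binds.
At P = 11: Qd = 69 - 5·11 = 14 and Qs = 3·11 - 27 = 6.
Quantity traded falls to 6. At Q = 6 the demand price is (69 - 6)/5 = 12.6 and the supply price is (27 + 6)/3 = 11.
Deadweight loss = ½ · (12.6 - 11) · (9 - 6) = ½ · 1.6 · 3 = 2.4.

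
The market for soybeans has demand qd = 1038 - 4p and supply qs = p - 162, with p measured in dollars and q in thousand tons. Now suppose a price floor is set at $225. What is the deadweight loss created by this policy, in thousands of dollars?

In a free market, 1038 - 4p = p - 162 gives the equilibrium p* = 240, q* = 78.
Since 225 is below p* = 240, the floor does not bind and the free-market outcome prevails.
Since the control does not bind, no trades are prevented and deadweight loss is zero.

0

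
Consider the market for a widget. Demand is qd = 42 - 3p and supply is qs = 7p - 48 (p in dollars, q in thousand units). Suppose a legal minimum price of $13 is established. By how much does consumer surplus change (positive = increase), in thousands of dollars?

-36

Equilibrium: 42 - 3p = 7p - 48, so 90 = 10p and p* = 9, q* = 15.
Since 13 > 9, the floor is binding.
At p = 13: qd = 42 - 3·13 = 3 and qs = 7·13 - 48 = 43.
Consumer surplus without the control is ½ · (14 - 9) · 15 = 37.5.
With the floor, consumers buy 3 units at 13, so CS = ½ · (14 - 13) · 3 = 1.5.
Change in consumer surplus = 1.5 - 37.5 = -36.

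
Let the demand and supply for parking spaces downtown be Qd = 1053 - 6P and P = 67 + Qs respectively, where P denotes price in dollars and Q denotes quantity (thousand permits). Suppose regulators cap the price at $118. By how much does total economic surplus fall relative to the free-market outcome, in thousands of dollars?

1029

Rearranging supply gives Qs = P - 67. In a free market, 1053 - 6P = P - 67 gives the equilibrium P* = 160, Q* = 93.
Because the ceiling (118) lies below the market-clearing price, it is binding.
At P = 118: Qd = 1053 - 6·118 = 345 and Qs = 118 - 67 = 51.
Quantity traded falls to 51. At Q = 51 the demand price is (1053 - 51)/6 = 167 and the supply price is 67 + 51 = 118.
Deadweight loss = ½ · (167 - 118) · (93 - 51) = ½ · 49 · 42 = 1029.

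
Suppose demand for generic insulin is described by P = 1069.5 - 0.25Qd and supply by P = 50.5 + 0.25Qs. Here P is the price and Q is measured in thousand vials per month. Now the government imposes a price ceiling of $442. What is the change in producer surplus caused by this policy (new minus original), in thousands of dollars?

-212636

Rearranging demand gives Qd = 4278 - 4P; rearranging supply gives Qs = 4P - 202. Equilibrium: 4278 - 4P = 4P - 202, so 4480 = 8P and P* = 560, Q* = 2038.
Since 442 < 560, the ceiling is binding.
At P = 442: Qd = 4278 - 4·442 = 2510 and Qs = 4·442 - 202 = 1566.
Producer surplus without the control is ½ · (560 - 50.5) · 2038 = 519180.5.
With the ceiling, producers sell 1566 units at 442, so PS = ½ · (442 - 50.5) · 1566 = 306544.5.
Change in producer surplus = 306544.5 - 519180.5 = -212636.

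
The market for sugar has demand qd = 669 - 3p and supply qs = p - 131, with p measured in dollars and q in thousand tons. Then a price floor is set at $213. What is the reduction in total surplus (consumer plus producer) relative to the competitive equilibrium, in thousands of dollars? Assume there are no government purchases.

1014

In a free market, 669 - 3p = p - 131 gives the equilibrium p* = 200, q* = 69.
Since 213 > 200, the floor is binding.
At p = 213: qd = 669 - 3·213 = 30 and qs = 213 - 131 = 82.
Quantity traded falls to 30. At q = 30 the demand price is (669 - 30)/3 = 213 and the supply price is 131 + 30 = 161.
Deadweight loss = ½ · (213 - 161) · (69 - 30) = ½ · 52 · 39 = 1014.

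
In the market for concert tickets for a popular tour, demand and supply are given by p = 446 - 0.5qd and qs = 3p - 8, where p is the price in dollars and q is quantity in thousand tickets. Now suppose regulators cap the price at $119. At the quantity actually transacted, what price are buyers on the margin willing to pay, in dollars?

Rearranging demand gives qd = 892 - 2p. Setting quantity demanded equal to quantity supplied, 892 - 2p = 3p - 8, gives p* = 180 and q* = 532.
Since 119 < 180, the ceiling is binding.
At p = 119: qd = 892 - 2·119 = 654 and qs = 3·119 - 8 = 349.
Only 349 units reach the market. On the demand curve, the marginal buyer's willingness to pay at q = 349 is (892 - 349)/2 = 271.5.

271.5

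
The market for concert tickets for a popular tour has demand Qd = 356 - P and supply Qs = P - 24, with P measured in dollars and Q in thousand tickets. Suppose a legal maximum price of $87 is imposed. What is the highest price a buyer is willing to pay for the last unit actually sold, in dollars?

Without the control the market clears where 356 - P = P - 24, i.e. P* = 190 and Q* = 166.
The ceiling of 87 is below the equilibrium price 190, so it binds.
At P = 87: Qd = 356 - 87 = 269 and Qs = 87 - 24 = 63.
Only 63 units reach the market. On the demand curve, the marginal buyer's willingness to pay at Q = 63 is (356 - 63) = 293.

293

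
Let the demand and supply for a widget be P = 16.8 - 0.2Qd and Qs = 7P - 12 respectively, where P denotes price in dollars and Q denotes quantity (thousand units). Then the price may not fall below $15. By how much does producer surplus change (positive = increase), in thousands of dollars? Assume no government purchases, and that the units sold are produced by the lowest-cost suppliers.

Rearranging demand gives Qd = 84 - 5P. Equilibrium: 84 - 5P = 7P - 12, so 96 = 12P and P* = 8, Q* = 44.
Because the floor (15) lies above the market-clearing price, it is binding.
At P = 15: Qd = 84 - 5·15 = 9 and Qs = 7·15 - 12 = 93.
Producer surplus without the control is ½ · (8 - 12/7) · 44 = 968/7.
With the floor, 9 units are sold at 15. The supply price at Q = 9 is 3, so PS = ½ · [(15 - 12/7) + (15 - 3)] · 9 = 1593/14.
Change in producer surplus = 1593/14 - 968/7 = -24.5.

-24.5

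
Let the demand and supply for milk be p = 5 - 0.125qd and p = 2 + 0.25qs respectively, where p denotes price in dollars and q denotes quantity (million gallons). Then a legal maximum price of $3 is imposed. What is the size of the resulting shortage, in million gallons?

12

Rearranging demand gives qd = 40 - 8p; rearranging supply gives qs = 4p - 8. In a free market, 40 - 8p = 4p - 8 gives the equilibrium p* = 4, q* = 8.
Since 3 < 4, the ceiling is binding.
At p = 3: qd = 40 - 8·3 = 16 and qs = 4·3 - 8 = 4.
Shortage = qd - qs = 16 - 4 = 12.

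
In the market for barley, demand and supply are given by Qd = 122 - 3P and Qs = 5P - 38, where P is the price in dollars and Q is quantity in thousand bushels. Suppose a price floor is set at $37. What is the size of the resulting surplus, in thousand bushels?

In a free market, 122 - 3P = 5P - 38 gives the equilibrium P* = 20, Q* = 62.
The floor of 37 is above the equilibrium price 20, so it binds.
At P = 37: Qd = 122 - 3·37 = 11 and Qs = 5·37 - 38 = 147.
Surplus = Qs - Qd = 147 - 11 = 136.

136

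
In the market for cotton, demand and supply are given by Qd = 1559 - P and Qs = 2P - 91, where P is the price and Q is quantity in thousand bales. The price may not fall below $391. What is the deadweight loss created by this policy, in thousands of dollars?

0

In a free market, 1559 - P = 2P - 91 gives the equilibrium P* = 550, Q* = 1009.
The floor of 391 is below the equilibrium price 550, so it is not binding; the market clears at P* = 550, Q* = 1009.
Since the control does not bind, no trades are prevented and deadweight loss is zero.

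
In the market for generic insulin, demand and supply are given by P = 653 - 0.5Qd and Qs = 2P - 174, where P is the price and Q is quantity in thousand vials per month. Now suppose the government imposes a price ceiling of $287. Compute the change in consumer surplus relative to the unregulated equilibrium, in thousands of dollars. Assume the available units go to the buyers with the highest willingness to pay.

26311

Rearranging demand gives Qd = 1306 - 2P. Without the control the market clears where 1306 - 2P = 2P - 174, i.e. P* = 370 and Q* = 566.
Since 287 < 370, the ceiling is binding.
At P = 287: Qd = 1306 - 2·287 = 732 and Qs = 2·287 - 174 = 400.
Consumer surplus without the control is ½ · (653 - 370) · 566 = 80089.
With the ceiling, 400 units are sold at 287 (assume they go to the highest-value buyers). The demand price at Q = 400 is 453, so CS = ½ · [(653 - 287) + (453 - 287)] · 400 = 106400.
Change in consumer surplus = 106400 - 80089 = 26311.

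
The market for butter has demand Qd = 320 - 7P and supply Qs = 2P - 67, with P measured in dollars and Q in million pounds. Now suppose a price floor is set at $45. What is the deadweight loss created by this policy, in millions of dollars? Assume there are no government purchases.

Equilibrium: 320 - 7P = 2P - 67, so 387 = 9P and P* = 43, Q* = 19.
Because the floor (45) lies above the market-clearing price, it is binding.
At P = 45: Qd = 320 - 7·45 = 5 and Qs = 2·45 - 67 = 23.
Quantity traded falls to 5. At Q = 5 the demand price is (320 - 5)/7 = 45 and the supply price is (67 + 5)/2 = 36.
Deadweight loss = ½ · (45 - 36) · (19 - 5) = ½ · 9 · 14 = 63.

63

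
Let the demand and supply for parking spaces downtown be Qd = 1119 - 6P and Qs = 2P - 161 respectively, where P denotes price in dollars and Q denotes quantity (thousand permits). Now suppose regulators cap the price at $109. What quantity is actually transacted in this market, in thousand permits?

Equilibrium: 1119 - 6P = 2P - 161, so 1280 = 8P and P* = 160, Q* = 159.
The ceiling of 109 is below the equilibrium price 160, so it binds.
At P = 109: Qd = 1119 - 6·109 = 465 and Qs = 2·109 - 161 = 57.
The quantity actually transacted is the short side, supply: 57.

57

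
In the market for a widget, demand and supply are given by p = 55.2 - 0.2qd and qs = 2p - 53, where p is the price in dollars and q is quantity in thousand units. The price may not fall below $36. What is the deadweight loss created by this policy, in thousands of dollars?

Rearranging demand gives qd = 276 - 5p. Setting quantity demanded equal to quantity supplied, 276 - 5p = 2p - 53, gives p* = 47 and q* = 41.
The floor of 36 is below the equilibrium price 47, so it is not binding; the market clears at p* = 47, q* = 41.
Since the control does not bind, no trades are prevented and deadweight loss is zero.

0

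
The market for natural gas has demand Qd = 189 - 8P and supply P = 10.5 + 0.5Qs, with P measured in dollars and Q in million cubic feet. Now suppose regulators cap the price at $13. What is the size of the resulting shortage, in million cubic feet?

Rearranging supply gives Qs = 2P - 21. Equilibrium: 189 - 8P = 2P - 21, so 210 = 10P and P* = 21, Q* = 21.
Since 13 < 21, the ceiling is binding.
At P = 13: Qd = 189 - 8·13 = 85 and Qs = 2·13 - 21 = 5.
Shortage = Qd - Qs = 85 - 5 = 80.

80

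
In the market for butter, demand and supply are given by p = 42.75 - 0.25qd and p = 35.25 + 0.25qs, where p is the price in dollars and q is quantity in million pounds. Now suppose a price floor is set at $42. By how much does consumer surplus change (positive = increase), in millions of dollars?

-27

Rearranging demand gives qd = 171 - 4p; rearranging supply gives qs = 4p - 141. Without the control the market clears where 171 - 4p = 4p - 141, i.e. p* = 39 and q* = 15.
Because the floor (42) lies above the market-clearing price, it is binding.
At p = 42: qd = 171 - 4·42 = 3 and qs = 4·42 - 141 = 27.
Consumer surplus without the control is ½ · (42.75 - 39) · 15 = 28.125.
With the floor, consumers buy 3 units at 42, so CS = ½ · (42.75 - 42) · 3 = 1.125.
Change in consumer surplus = 1.125 - 28.125 = -27.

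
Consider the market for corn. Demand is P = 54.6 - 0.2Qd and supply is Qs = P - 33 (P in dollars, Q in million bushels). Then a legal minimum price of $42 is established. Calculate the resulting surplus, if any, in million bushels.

0

Rearranging demand gives Qd = 273 - 5P. Setting quantity demanded equal to quantity supplied, 273 - 5P = P - 33, gives P* = 51 and Q* = 18.
The floor of 42 is below the equilibrium price 51, so it is not binding; the market clears at P* = 51, Q* = 18.
Since the control does not bind, there is no surplus.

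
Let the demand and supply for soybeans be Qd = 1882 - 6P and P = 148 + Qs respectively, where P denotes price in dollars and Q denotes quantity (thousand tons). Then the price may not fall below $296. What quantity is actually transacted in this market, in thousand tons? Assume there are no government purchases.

106

Rearranging supply gives Qs = P - 148. In a free market, 1882 - 6P = P - 148 gives the equilibrium P* = 290, Q* = 142.
Because the floor (296) lies above the market-clearing price, it is binding.
At P = 296: Qd = 1882 - 6·296 = 106 and Qs = 296 - 148 = 148.
The quantity actually transacted is the short side, demand: 106.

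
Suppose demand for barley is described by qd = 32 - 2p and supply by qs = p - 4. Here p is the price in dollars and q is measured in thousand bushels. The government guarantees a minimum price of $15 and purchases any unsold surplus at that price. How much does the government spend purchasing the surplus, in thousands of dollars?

135

Without the control the market clears where 32 - 2p = p - 4, i.e. p* = 12 and q* = 8.
Because the floor (15) lies above the market-clearing price, it is binding.
At p = 15: qd = 32 - 2·15 = 2 and qs = 15 - 4 = 11.
Surplus = qs - qd = 9.
Government expenditure = surplus × support price = 9 × 15 = 135.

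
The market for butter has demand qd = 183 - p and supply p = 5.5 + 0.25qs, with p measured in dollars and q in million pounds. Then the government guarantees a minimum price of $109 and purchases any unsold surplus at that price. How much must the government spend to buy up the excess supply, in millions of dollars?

Rearranging supply gives qs = 4p - 22. Equilibrium: 183 - p = 4p - 22, so 205 = 5p and p* = 41, q* = 142.
Since 109 > 41, the floor is binding.
At p = 109: qd = 183 - 109 = 74 and qs = 4·109 - 22 = 414.
Surplus = qs - qd = 340.
Government expenditure = surplus × support price = 340 × 109 = 37060.

37060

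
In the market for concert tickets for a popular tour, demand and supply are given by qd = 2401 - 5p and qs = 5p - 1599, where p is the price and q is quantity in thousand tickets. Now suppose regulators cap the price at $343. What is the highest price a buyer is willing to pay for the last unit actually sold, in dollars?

In a free market, 2401 - 5p = 5p - 1599 gives the equilibrium p* = 400, q* = 401.
Since 343 < 400, the ceiling is binding.
At p = 343: qd = 2401 - 5·343 = 686 and qs = 5·343 - 1599 = 116.
Only 116 units reach the market. On the demand curve, the marginal buyer's willingness to pay at q = 116 is (2401 - 116)/5 = 457.

457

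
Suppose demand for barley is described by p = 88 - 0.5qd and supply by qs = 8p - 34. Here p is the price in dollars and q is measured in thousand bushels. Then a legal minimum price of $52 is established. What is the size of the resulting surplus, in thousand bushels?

310

Rearranging demand gives qd = 176 - 2p. Without the control the market clears where 176 - 2p = 8p - 34, i.e. p* = 21 and q* = 134.
Because the floor (52) lies above the market-clearing price, it is binding.
At p = 52: qd = 176 - 2·52 = 72 and qs = 8·52 - 34 = 382.
Surplus = qs - qd = 382 - 72 = 310.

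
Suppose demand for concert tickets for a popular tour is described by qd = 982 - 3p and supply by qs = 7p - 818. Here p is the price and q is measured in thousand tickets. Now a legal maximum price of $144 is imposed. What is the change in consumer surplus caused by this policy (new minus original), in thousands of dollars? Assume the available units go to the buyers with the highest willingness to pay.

-3744

Without the control the market clears where 982 - 3p = 7p - 818, i.e. p* = 180 and q* = 442.
The ceiling of 144 is below the equilibrium price 180, so it binds.
At p = 144: qd = 982 - 3·144 = 550 and qs = 7·144 - 818 = 190.
Consumer surplus without the control is ½ · (982/3 - 180) · 442 = 97682/3.
With the ceiling, 190 units are sold at 144 (assume they go to the highest-value buyers). The demand price at q = 190 is 264, so CS = ½ · [(982/3 - 144) + (264 - 144)] · 190 = 86450/3.
Change in consumer surplus = 86450/3 - 97682/3 = -3744.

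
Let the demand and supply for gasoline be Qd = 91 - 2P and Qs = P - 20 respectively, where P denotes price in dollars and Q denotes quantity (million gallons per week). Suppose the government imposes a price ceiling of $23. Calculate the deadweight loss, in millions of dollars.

Setting quantity demanded equal to quantity supplied, 91 - 2P = P - 20, gives P* = 37 and Q* = 17.
Since 23 < 37, the ceiling is binding.
At P = 23: Qd = 91 - 2·23 = 45 and Qs = 23 - 20 = 3.
Quantity traded falls to 3. At Q = 3 the demand price is (91 - 3)/2 = 44 and the supply price is 20 + 3 = 23.
Deadweight loss = ½ · (44 - 23) · (17 - 3) = ½ · 21 · 14 = 147.

147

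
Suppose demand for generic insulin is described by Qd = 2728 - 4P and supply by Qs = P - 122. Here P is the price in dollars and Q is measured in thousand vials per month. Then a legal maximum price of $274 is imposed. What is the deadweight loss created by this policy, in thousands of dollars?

54760

Equilibrium: 2728 - 4P = P - 122, so 2850 = 5P and P* = 570, Q* = 448.
The ceiling of 274 is below the equilibrium price 570, so it binds.
At P = 274: Qd = 2728 - 4·274 = 1632 and Qs = 274 - 122 = 152.
Quantity traded falls to 152. At Q = 152 the demand price is (2728 - 152)/4 = 644 and the supply price is 122 + 152 = 274.
Deadweight loss = ½ · (644 - 274) · (448 - 152) = ½ · 370 · 296 = 54760.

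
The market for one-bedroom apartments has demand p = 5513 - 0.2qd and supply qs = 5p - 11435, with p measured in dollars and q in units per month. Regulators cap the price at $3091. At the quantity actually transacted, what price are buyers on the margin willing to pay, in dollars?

Rearranging demand gives qd = 27565 - 5p. Setting quantity demanded equal to quantity supplied, 27565 - 5p = 5p - 11435, gives p* = 3900 and q* = 8065.
Since 3091 < 3900, the ceiling is binding.
At p = 3091: qd = 27565 - 5·3091 = 12110 and qs = 5·3091 - 11435 = 4020.
Only 4020 units reach the market. On the demand curve, the marginal buyer's willingness to pay at q = 4020 is (27565 - 4020)/5 = 4709.

4709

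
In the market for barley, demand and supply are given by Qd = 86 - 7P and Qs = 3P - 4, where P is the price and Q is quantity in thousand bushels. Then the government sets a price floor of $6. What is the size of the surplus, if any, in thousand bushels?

0

Equilibrium: 86 - 7P = 3P - 4, so 90 = 10P and P* = 9, Q* = 23.
The floor of 6 is below the equilibrium price 9, so it is not binding; the market clears at P* = 9, Q* = 23.
Since the control does not bind, there is no surplus.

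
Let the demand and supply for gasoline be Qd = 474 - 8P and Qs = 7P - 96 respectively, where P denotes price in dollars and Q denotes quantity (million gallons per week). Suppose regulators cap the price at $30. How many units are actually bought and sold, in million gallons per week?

114

Setting quantity demanded equal to quantity supplied, 474 - 8P = 7P - 96, gives P* = 38 and Q* = 170.
The ceiling of 30 is below the equilibrium price 38, so it binds.
At P = 30: Qd = 474 - 8·30 = 234 and Qs = 7·30 - 96 = 114.
The quantity actually transacted is the short side, supply: 114.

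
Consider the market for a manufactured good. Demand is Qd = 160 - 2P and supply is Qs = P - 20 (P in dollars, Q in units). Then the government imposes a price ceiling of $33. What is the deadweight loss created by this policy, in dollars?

546.75

In a free market, 160 - 2P = P - 20 gives the equilibrium P* = 60, Q* = 40.
The ceiling of 33 is below the equilibrium price 60, so it binds.
At P = 33: Qd = 160 - 2·33 = 94 and Qs = 33 - 20 = 13.
Quantity traded falls to 13. At Q = 13 the demand price is (160 - 13)/2 = 73.5 and the supply price is 20 + 13 = 33.
Deadweight loss = ½ · (73.5 - 33) · (40 - 13) = ½ · 40.5 · 27 = 546.75.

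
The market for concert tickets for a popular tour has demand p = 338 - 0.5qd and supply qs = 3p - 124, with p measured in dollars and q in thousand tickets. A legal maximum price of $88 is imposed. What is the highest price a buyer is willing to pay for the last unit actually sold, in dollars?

268

Rearranging demand gives qd = 676 - 2p. Without the control the market clears where 676 - 2p = 3p - 124, i.e. p* = 160 and q* = 356.
Since 88 < 160, the ceiling is binding.
At p = 88: qd = 676 - 2·88 = 500 and qs = 3·88 - 124 = 140.
Only 140 units reach the market. On the demand curve, the marginal buyer's willingness to pay at q = 140 is (676 - 140)/2 = 268.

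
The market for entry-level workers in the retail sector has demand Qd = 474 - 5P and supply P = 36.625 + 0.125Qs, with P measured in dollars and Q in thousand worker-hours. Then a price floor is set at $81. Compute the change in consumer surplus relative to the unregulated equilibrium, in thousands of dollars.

-2728

Rearranging supply gives Qs = 8P - 293. In a free market, 474 - 5P = 8P - 293 gives the equilibrium P* = 59, Q* = 179.
The floor of 81 is above the equilibrium price 59, so it binds.
At P = 81: Qd = 474 - 5·81 = 69 and Qs = 8·81 - 293 = 355.
Consumer surplus without the control is ½ · (94.8 - 59) · 179 = 3204.1.
With the floor, consumers buy 69 units at 81, so CS = ½ · (94.8 - 81) · 69 = 476.1.
Change in consumer surplus = 476.1 - 3204.1 = -2728.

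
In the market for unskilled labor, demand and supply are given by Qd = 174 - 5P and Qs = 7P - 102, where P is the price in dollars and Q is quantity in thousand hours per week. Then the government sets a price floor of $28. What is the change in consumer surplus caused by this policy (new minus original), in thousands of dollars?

-232.5

Equilibrium: 174 - 5P = 7P - 102, so 276 = 12P and P* = 23, Q* = 59.
Since 28 > 23, the floor is binding.
At P = 28: Qd = 174 - 5·28 = 34 and Qs = 7·28 - 102 = 94.
Consumer surplus without the control is ½ · (34.8 - 23) · 59 = 348.1.
With the floor, consumers buy 34 units at 28, so CS = ½ · (34.8 - 28) · 34 = 115.6.
Change in consumer surplus = 115.6 - 348.1 = -232.5.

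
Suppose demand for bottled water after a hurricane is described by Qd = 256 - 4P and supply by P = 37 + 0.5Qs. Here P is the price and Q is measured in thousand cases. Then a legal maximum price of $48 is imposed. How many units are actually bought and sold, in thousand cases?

Rearranging supply gives Qs = 2P - 74. Without the control the market clears where 256 - 4P = 2P - 74, i.e. P* = 55 and Q* = 36.
Since 48 < 55, the ceiling is binding.
At P = 48: Qd = 256 - 4·48 = 64 and Qs = 2·48 - 74 = 22.
The quantity actually transacted is the short side, supply: 22.

22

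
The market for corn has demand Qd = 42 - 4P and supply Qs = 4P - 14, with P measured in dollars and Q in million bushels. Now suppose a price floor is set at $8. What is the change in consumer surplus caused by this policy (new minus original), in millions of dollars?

-12

In a free market, 42 - 4P = 4P - 14 gives the equilibrium P* = 7, Q* = 14.
The floor of 8 is above the equilibrium price 7, so it binds.
At P = 8: Qd = 42 - 4·8 = 10 and Qs = 4·8 - 14 = 18.
Consumer surplus without the control is ½ · (10.5 - 7) · 14 = 24.5.
With the floor, consumers buy 10 units at 8, so CS = ½ · (10.5 - 8) · 10 = 12.5.
Change in consumer surplus = 12.5 - 24.5 = -12.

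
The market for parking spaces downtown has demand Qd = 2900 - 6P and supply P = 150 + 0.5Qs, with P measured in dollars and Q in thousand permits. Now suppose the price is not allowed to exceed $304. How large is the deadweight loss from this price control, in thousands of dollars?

12288

Rearranging supply gives Qs = 2P - 300. In a free market, 2900 - 6P = 2P - 300 gives the equilibrium P* = 400, Q* = 500.
The ceiling of 304 is below the equilibrium price 400, so it binds.
At P = 304: Qd = 2900 - 6·304 = 1076 and Qs = 2·304 - 300 = 308.
Quantity traded falls to 308. At Q = 308 the demand price is (2900 - 308)/6 = 432 and the supply price is (300 + 308)/2 = 304.
Deadweight loss = ½ · (432 - 304) · (500 - 308) = ½ · 128 · 192 = 12288.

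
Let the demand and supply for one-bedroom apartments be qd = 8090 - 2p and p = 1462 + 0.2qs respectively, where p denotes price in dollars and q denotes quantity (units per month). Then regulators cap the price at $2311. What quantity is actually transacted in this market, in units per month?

3690

Rearranging supply gives qs = 5p - 7310. Setting quantity demanded equal to quantity supplied, 8090 - 2p = 5p - 7310, gives p* = 2200 and q* = 3690.
The ceiling of 2311 is above the equilibrium price 2200, so it is not binding; the market clears at p* = 2200, q* = 3690.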